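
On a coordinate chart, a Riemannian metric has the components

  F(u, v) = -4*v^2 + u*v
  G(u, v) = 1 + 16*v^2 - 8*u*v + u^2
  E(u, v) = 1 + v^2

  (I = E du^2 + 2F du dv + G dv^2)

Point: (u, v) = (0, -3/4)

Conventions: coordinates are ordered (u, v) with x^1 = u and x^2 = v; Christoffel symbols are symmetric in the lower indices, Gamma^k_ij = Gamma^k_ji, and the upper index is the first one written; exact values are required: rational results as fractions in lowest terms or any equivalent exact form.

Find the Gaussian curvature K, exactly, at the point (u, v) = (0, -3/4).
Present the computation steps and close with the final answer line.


E = 25/16, F = -9/4, G = 10, EG - F^2 = 169/16 at the point
E_u = 0, E_v = -3/2, F_u = -3/4, F_v = 6, G_u = 6, G_v = -24
E_vv = 2, F_uv = 1, G_uu = 2
The intrinsic route: Brioschi's K = (det M1 - det M2)/(EG - F^2)^2.
M1 = [[-E_vv/2 + F_uv - G_uu/2, E_u/2, F_u - E_v/2], [F_v - G_u/2, E, F], [G_v/2, F, G]] = [[-1, 0, 0], [3, 25/16, -9/4], [-12, -9/4, 10]]; det M1 = -169/16
M2 = [[0, E_v/2, G_u/2], [E_v/2, E, F], [G_u/2, F, G]] = [[0, -3/4, 3], [-3/4, 25/16, -9/4], [3, -9/4, 10]]; det M2 = -153/16
det M1 - det M2 = -1; K = -1 / (169/16)^2 = -256/28561

Answer: K = -256/28561


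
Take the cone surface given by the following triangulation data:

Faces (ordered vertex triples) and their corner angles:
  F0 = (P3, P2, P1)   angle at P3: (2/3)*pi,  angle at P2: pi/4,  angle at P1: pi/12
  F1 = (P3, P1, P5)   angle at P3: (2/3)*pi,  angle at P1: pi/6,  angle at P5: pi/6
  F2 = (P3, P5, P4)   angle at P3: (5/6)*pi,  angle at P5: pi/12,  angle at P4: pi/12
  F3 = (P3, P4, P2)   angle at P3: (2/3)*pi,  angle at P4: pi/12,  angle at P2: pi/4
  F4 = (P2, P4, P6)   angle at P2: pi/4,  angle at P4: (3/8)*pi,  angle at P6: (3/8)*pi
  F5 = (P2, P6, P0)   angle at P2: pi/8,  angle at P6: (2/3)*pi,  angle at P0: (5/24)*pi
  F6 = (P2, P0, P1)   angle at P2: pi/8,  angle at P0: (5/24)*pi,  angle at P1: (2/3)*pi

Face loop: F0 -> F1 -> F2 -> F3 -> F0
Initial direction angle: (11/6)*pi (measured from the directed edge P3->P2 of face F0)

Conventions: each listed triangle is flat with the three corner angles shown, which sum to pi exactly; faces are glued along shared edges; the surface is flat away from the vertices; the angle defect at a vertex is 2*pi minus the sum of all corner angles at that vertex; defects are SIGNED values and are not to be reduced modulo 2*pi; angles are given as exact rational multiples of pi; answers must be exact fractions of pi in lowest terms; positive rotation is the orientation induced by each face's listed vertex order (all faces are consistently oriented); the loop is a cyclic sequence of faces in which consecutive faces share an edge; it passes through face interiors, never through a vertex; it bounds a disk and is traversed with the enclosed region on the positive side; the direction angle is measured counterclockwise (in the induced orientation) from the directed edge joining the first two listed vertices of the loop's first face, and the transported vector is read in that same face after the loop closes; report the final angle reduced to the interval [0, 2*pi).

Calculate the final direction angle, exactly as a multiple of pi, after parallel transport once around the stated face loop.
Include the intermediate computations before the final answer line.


enclosed vertex P3: corner angles sum to (17/6)*pi, defect = 2*pi - (17/6)*pi = (-5/6)*pi
the final direction is the initial angle plus the enclosed defects, taken mod 2*pi in the induced orientation
final angle = (11/6)*pi - (5/6)*pi = pi (mod 2*pi)

Answer: final direction angle = pi


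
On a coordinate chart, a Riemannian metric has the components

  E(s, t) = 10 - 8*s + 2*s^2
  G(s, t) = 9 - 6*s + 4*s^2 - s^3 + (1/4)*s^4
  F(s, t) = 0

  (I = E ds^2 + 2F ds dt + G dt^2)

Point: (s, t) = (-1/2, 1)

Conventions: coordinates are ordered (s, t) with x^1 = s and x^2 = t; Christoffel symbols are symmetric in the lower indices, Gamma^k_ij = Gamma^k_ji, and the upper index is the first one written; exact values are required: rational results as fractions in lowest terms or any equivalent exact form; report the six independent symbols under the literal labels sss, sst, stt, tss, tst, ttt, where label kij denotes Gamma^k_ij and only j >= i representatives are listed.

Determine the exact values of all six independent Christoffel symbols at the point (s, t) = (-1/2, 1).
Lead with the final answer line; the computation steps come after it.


Answer: Gamma_sss = -10/29, Gamma_sst = 0, Gamma_stt = 3/8, Gamma_tss = 0, Gamma_tst = -12/29, Gamma_ttt = 0

E = 29/2, F = 0, G = 841/64 at the point
E_s = -10, E_t = 0, F_s = 0, F_t = 0, G_s = -87/8, G_t = 0
EG - F^2 = 24389/128;  g^inv = (128/24389) * [[841/64, 0], [0, 29/2]]
first-kind symbols [ij,l] = (1/2)(d_i g_jl + d_j g_il - d_l g_ij): [ss,s] = E_s/2 = -5, [ss,t] = F_s - E_t/2 = 0, [st,s] = E_t/2 = 0, [st,t] = G_s/2 = -87/16, [tt,s] = F_t - G_s/2 = 87/16, [tt,t] = G_t/2 = 0
Gamma^s_ij = (G*[ij,s] - F*[ij,t])/(EG - F^2), Gamma^t_ij = (E*[ij,t] - F*[ij,s])/(EG - F^2)


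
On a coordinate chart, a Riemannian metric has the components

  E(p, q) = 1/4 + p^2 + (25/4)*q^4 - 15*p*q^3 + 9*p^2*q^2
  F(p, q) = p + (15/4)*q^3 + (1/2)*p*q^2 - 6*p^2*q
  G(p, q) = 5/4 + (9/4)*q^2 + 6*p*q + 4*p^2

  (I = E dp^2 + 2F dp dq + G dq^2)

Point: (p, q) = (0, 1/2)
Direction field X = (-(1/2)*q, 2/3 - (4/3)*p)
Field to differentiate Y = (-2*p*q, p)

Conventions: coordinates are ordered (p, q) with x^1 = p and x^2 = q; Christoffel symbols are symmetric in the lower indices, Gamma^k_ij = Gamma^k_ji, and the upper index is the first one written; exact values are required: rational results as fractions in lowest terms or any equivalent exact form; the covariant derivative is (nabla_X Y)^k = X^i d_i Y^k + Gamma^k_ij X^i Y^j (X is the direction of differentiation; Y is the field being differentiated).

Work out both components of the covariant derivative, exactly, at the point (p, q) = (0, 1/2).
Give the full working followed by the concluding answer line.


E = 41/64, F = 15/32, G = 29/16 at the point
E_p = -15/8, E_q = 25/8, F_p = 9/8, F_q = 45/16, G_p = 3, G_q = 9/4
EG - F^2 = 241/256;  g^inv = (256/241) * [[29/16, -15/32], [-15/32, 41/64]]
first-kind symbols [ij,l] = (1/2)(d_i g_jl + d_j g_il - d_l g_ij): [pp,p] = E_p/2 = -15/16, [pp,q] = F_p - E_q/2 = -7/16, [pq,p] = E_q/2 = 25/16, [pq,q] = G_p/2 = 3/2, [qq,p] = F_q - G_p/2 = 21/16, [qq,q] = G_q/2 = 9/8
Gamma^p_ij = (G*[ij,p] - F*[ij,q])/(EG - F^2), Gamma^q_ij = (E*[ij,q] - F*[ij,p])/(EG - F^2)
Gamma_ppp = -765/482, Gamma_ppq = 545/241, Gamma_pqq = 474/241, Gamma_qpp = 163/964, Gamma_qpq = 117/482, Gamma_qqq = 27/241
X = (-1/4, 2/3), Y = (0, 0) at the point

Answer: (nabla_X Y)^p = 1/4, (nabla_X Y)^q = -1/4


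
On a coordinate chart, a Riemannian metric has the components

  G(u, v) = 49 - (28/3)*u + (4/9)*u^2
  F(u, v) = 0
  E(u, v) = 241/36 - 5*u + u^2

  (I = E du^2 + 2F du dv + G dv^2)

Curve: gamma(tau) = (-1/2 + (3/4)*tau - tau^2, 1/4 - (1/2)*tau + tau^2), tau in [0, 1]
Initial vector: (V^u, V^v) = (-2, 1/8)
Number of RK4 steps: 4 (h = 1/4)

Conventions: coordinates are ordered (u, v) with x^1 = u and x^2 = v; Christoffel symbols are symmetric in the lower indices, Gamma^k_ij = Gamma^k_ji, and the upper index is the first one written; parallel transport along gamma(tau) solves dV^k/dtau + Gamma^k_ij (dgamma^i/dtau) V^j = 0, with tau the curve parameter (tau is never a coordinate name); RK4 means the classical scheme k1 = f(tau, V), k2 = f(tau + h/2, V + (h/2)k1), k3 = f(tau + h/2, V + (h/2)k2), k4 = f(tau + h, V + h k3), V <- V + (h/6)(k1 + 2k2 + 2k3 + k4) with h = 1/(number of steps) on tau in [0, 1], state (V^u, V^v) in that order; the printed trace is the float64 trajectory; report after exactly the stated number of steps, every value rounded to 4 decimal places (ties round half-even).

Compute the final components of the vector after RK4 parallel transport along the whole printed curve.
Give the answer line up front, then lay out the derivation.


Answer: V^u = -1.8715, V^v = 0.0338

gamma'(tau) = (3/4 - 2*tau, -1/2 + 2*tau); f(tau, V)^k = -Gamma^k_ij(gamma(tau)) gamma'^i(tau) V^j; h = 1/4; intermediate values shown to 6 dp
curve data and Christoffel symbols at the stage parameters:
  tau = 0.000000: gamma = (-0.500000, 0.250000), gamma' = (0.750000, -0.500000); Gamma_uuu = -0.317647, Gamma_uuv = 0.000000, Gamma_uvv = 0.517647, Gamma_vuu = 0.000000, Gamma_vuv = -0.090909, Gamma_vvv = 0.000000
  tau = 0.125000: gamma = (-0.421875, 0.203125), gamma' = (0.500000, -0.250000); Gamma_uuu = -0.325311, Gamma_uuv = 0.000000, Gamma_uvv = 0.540445, Gamma_vuu = 0.000000, Gamma_vuv = -0.091559, Gamma_vvv = 0.000000
  tau = 0.250000: gamma = (-0.375000, 0.187500), gamma' = (0.250000, 0.000000); Gamma_uuu = -0.330078, Gamma_uuv = 0.000000, Gamma_uvv = 0.554913, Gamma_vuu = 0.000000, Gamma_vuv = -0.091954, Gamma_vvv = 0.000000
  tau = 0.375000: gamma = (-0.359375, 0.203125), gamma' = (0.000000, 0.250000); Gamma_uuu = -0.331696, Gamma_uuv = 0.000000, Gamma_uvv = 0.559875, Gamma_vuu = 0.000000, Gamma_vuv = -0.092086, Gamma_vvv = 0.000000
  tau = 0.500000: gamma = (-0.375000, 0.250000), gamma' = (-0.250000, 0.500000); Gamma_uuu = -0.330078, Gamma_uuv = 0.000000, Gamma_uvv = 0.554913, Gamma_vuu = 0.000000, Gamma_vuv = -0.091954, Gamma_vvv = 0.000000
  tau = 0.625000: gamma = (-0.421875, 0.328125), gamma' = (-0.500000, 0.750000); Gamma_uuu = -0.325311, Gamma_uuv = 0.000000, Gamma_uvv = 0.540445, Gamma_vuu = 0.000000, Gamma_vuv = -0.091559, Gamma_vvv = 0.000000
  tau = 0.750000: gamma = (-0.500000, 0.437500), gamma' = (-0.750000, 1.000000); Gamma_uuu = -0.317647, Gamma_uuv = 0.000000, Gamma_uvv = 0.517647, Gamma_vuu = 0.000000, Gamma_vuv = -0.090909, Gamma_vvv = 0.000000
  tau = 0.875000: gamma = (-0.609375, 0.578125), gamma' = (-1.000000, 1.250000); Gamma_uuu = -0.307474, Gamma_uuv = 0.000000, Gamma_uvv = 0.488250, Gamma_vuu = 0.000000, Gamma_vuv = -0.090014, Gamma_vvv = 0.000000
  tau = 1.000000: gamma = (-0.750000, 0.750000), gamma' = (-1.250000, 1.500000); Gamma_uuu = -0.295268, Gamma_uuv = 0.000000, Gamma_uvv = 0.454259, Gamma_vuu = 0.000000, Gamma_vuv = -0.088889, Gamma_vvv = 0.000000
step 0: V^u = -2.0000, V^v = 0.1250
step 1: k1 = (-0.444118, 0.099432), k2 = (-0.315772, 0.053342), k3 = (-0.313941, 0.052711), k4 = (-0.171515, 0.003176); V <- V + (h/6)(k1 + 2k2 + 2k3 + k4): V^u = -2.0781, V^v = 0.1381
step 2: k1 = (-0.171486, 0.003175), k2 = (-0.019387, -0.048335), k3 = (-0.018486, -0.047898), k4 = (0.136869, -0.098658); V <- V + (h/6)(k1 + 2k2 + 2k3 + k4): V^u = -2.0827, V^v = 0.1261
step 3: k1 = (0.136874, -0.098657), k2 = (0.289863, -0.147054), k3 = (0.289205, -0.145464), k4 = (0.432496, -0.188885); V <- V + (h/6)(k1 + 2k2 + 2k3 + k4): V^u = -2.0107, V^v = 0.0898
step 4: k1 = (0.432568, -0.188915), k2 = (0.561258, -0.226114), k3 = (0.559150, -0.223886), k4 = (0.667522, -0.253215); V <- V + (h/6)(k1 + 2k2 + 2k3 + k4): V^u = -1.8715, V^v = 0.0338


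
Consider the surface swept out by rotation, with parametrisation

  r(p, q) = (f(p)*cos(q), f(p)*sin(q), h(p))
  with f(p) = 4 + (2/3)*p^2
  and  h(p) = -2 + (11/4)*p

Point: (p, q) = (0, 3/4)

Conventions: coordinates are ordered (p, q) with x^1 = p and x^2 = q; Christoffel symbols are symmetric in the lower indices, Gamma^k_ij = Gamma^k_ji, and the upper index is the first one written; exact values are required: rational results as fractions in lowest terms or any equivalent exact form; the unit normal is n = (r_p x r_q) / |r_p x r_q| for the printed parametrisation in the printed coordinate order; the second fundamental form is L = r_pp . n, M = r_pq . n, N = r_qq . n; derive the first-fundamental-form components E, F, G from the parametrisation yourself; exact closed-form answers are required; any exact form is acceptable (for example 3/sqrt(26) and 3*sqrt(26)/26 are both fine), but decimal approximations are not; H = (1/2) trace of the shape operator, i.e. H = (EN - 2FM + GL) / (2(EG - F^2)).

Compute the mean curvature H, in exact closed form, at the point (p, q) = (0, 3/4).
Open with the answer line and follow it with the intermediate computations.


Answer: H = 107/2904

f = 4, f' = 0, f'' = 4/3, h' = 11/4, h'' = 0
E = 121/16, F = 0, G = 16; answer radicand W^2 = 121/16
unnormalised second-form numerators: l = -11/3, m = 0, n = 11; L = l/sqrt(121/16), and similarly M = m/sqrt(W^2), N = n/sqrt(W^2)
H = (E*n - 2*F*m + G*l) / (2*(EG - F^2)*sqrt(W^2)); E*n - 2*F*m + G*l = 1177/48, EG - F^2 = 121, so H = (107/1056)/sqrt(121/16)


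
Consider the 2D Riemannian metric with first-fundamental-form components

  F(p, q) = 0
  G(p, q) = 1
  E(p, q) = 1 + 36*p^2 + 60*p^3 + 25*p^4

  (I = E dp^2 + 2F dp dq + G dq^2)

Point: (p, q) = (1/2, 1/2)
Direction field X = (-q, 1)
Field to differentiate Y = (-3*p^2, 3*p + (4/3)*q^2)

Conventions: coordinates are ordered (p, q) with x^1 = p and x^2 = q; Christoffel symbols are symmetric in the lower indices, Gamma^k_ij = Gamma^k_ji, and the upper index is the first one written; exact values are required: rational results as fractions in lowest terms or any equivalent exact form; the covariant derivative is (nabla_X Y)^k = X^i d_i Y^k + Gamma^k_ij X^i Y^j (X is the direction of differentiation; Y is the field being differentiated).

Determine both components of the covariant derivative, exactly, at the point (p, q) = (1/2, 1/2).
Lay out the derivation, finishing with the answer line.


E = 305/16, F = 0, G = 1 at the point
E_p = 187/2, E_q = 0, F_p = 0, F_q = 0, G_p = 0, G_q = 0
EG - F^2 = 305/16;  g^inv = (16/305) * [[1, 0], [0, 305/16]]
first-kind symbols [ij,l] = (1/2)(d_i g_jl + d_j g_il - d_l g_ij): [pp,p] = E_p/2 = 187/4, [pp,q] = F_p - E_q/2 = 0, [pq,p] = E_q/2 = 0, [pq,q] = G_p/2 = 0, [qq,p] = F_q - G_p/2 = 0, [qq,q] = G_q/2 = 0
Gamma^p_ij = (G*[ij,p] - F*[ij,q])/(EG - F^2), Gamma^q_ij = (E*[ij,q] - F*[ij,p])/(EG - F^2)
Gamma_ppp = 748/305, Gamma_ppq = 0, Gamma_pqq = 0, Gamma_qpp = 0, Gamma_qpq = 0, Gamma_qqq = 0
X = (-1/2, 1), Y = (-3/4, 11/6) at the point

Answer: (nabla_X Y)^p = 738/305, (nabla_X Y)^q = -1/6


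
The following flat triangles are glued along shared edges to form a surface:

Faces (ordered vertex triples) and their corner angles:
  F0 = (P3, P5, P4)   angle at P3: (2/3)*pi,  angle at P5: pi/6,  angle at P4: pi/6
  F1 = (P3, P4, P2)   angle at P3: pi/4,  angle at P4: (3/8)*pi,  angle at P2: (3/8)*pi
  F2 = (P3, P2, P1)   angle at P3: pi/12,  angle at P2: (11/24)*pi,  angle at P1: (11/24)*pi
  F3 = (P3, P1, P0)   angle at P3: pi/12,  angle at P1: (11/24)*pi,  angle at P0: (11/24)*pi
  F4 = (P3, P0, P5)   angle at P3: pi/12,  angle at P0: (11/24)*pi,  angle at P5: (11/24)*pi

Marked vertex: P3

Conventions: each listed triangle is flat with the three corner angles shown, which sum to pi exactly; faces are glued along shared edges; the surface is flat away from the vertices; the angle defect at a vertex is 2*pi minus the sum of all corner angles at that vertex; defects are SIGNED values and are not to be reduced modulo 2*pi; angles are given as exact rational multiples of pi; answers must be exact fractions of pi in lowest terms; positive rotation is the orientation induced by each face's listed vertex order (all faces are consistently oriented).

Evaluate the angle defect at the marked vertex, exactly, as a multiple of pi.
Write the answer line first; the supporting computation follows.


Answer: defect(P3) = (5/6)*pi

Sum of corner angles at P3: (7/6)*pi
defect = 2*pi - (7/6)*pi


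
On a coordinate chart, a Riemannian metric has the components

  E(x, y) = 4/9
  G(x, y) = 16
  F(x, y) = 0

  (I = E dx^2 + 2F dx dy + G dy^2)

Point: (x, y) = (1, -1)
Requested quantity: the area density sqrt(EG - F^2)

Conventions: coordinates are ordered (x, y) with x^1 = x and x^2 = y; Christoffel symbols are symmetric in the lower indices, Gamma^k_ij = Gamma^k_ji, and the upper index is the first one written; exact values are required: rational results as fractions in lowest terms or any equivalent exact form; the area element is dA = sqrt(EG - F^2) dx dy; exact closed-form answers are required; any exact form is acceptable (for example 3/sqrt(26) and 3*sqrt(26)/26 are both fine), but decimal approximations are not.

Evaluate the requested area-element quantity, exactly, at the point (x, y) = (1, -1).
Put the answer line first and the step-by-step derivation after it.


Answer: sqrt(EG - F^2) = 8/3

E = 4/9, F = 0, G = 16; EG - F^2 = 64/9


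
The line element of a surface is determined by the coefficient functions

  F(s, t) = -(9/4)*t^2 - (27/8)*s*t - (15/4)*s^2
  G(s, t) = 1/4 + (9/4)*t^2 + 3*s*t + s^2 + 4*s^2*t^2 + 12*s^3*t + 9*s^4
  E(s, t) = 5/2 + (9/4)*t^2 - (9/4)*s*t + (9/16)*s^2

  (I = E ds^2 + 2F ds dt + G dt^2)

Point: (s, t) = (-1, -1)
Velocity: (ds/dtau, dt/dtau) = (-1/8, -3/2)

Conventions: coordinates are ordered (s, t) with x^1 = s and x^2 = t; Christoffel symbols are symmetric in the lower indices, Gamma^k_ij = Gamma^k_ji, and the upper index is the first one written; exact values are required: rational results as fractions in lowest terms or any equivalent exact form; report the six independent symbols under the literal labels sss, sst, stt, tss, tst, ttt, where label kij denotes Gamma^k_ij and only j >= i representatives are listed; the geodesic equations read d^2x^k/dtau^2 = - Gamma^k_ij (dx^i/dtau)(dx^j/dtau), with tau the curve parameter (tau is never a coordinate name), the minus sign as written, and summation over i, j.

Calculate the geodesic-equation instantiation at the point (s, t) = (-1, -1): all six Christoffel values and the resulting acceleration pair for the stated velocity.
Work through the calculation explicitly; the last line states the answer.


E = 49/16, F = -75/8, G = 63/2 at the point
E_s = 9/8, E_t = -9/4, F_s = 87/8, F_t = 63/8, G_s = -85, G_t = -55/2
EG - F^2 = 549/64;  g^inv = (64/549) * [[63/2, 75/8], [75/8, 49/16]]
first-kind symbols [ij,l] = (1/2)(d_i g_jl + d_j g_il - d_l g_ij): [ss,s] = E_s/2 = 9/16, [ss,t] = F_s - E_t/2 = 12, [st,s] = E_t/2 = -9/8, [st,t] = G_s/2 = -85/2, [tt,s] = F_t - G_s/2 = 403/8, [tt,t] = G_t/2 = -55/4
Gamma^s_ij = (G*[ij,s] - F*[ij,t])/(EG - F^2), Gamma^t_ij = (E*[ij,t] - F*[ij,s])/(EG - F^2)
Gamma_sss = 926/61, Gamma_sst = -9256/183, Gamma_stt = 31102/183, Gamma_tss = 1793/366, Gamma_tst = -9005/549, Gamma_ttt = 27530/549
d^2s/dtau^2 = -(Gamma_sss*(-1/8)^2 + 2*Gamma_sst*(-1/8)*(-3/2) + Gamma_stt*(-3/2)^2) = -709887/1952
d^2t/dtau^2 = -(Gamma_tss*(-1/8)^2 + 2*Gamma_tst*(-1/8)*(-3/2) + Gamma_ttt*(-3/2)^2) = -833531/7808

Answer: Gamma_sss = 926/61, Gamma_sst = -9256/183, Gamma_stt = 31102/183, Gamma_tss = 1793/366, Gamma_tst = -9005/549, Gamma_ttt = 27530/549; accelerations (d^2s/dtau^2, d^2t/dtau^2) = (-709887/1952, -833531/7808)


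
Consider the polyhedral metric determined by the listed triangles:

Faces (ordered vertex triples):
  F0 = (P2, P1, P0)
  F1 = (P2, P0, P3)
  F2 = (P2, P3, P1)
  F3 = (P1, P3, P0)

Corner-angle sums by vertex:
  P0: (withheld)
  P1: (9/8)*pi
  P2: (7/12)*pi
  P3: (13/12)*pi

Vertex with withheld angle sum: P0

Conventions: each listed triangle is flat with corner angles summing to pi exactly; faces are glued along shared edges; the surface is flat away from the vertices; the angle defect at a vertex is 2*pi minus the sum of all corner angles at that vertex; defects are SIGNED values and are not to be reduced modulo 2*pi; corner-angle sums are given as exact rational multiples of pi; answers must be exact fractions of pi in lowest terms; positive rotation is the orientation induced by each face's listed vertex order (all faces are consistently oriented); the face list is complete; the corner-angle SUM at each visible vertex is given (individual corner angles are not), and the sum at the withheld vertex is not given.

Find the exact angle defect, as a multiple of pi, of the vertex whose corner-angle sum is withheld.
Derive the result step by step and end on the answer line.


V = 4, E = 6, F = 4; chi = V - E + F = 2
Gauss-Bonnet: total defect = 2*pi*chi = 4*pi; visible defects sum to (77/24)*pi

Answer: defect(P0) = (19/24)*pi


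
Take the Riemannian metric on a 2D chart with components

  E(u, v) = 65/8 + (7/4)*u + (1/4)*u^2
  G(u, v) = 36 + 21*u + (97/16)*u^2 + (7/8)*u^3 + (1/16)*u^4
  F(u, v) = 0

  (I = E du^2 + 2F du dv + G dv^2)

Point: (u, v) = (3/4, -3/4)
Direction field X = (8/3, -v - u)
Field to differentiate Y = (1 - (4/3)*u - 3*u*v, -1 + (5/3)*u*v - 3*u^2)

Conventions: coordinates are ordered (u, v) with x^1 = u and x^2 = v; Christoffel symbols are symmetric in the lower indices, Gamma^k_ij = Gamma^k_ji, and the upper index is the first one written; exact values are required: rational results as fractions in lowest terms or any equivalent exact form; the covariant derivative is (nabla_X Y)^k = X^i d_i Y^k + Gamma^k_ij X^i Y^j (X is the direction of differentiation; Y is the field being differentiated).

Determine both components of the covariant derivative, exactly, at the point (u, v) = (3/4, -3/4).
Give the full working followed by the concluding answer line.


E = 613/64, F = 0, G = 227529/4096 at the point
E_u = 17/8, E_v = 0, F_u = 0, F_v = 0, G_u = 8109/256, G_v = 0
EG - F^2 = 139475277/262144;  g^inv = (262144/139475277) * [[227529/4096, 0], [0, 613/64]]
first-kind symbols [ij,l] = (1/2)(d_i g_jl + d_j g_il - d_l g_ij): [uu,u] = E_u/2 = 17/16, [uu,v] = F_u - E_v/2 = 0, [uv,u] = E_v/2 = 0, [uv,v] = G_u/2 = 8109/512, [vv,u] = F_v - G_u/2 = -8109/512, [vv,v] = G_v/2 = 0
Gamma^u_ij = (G*[ij,u] - F*[ij,v])/(EG - F^2), Gamma^v_ij = (E*[ij,v] - F*[ij,u])/(EG - F^2)
Gamma_uuu = 68/613, Gamma_uuv = 0, Gamma_uvv = -8109/4904, Gamma_vuu = 0, Gamma_vuv = 136/477, Gamma_vvv = 0
X = (8/3, 0), Y = (27/16, -29/8) at the point

Answer: (nabla_X Y)^u = 16240/5517, (nabla_X Y)^v = -25886/1431


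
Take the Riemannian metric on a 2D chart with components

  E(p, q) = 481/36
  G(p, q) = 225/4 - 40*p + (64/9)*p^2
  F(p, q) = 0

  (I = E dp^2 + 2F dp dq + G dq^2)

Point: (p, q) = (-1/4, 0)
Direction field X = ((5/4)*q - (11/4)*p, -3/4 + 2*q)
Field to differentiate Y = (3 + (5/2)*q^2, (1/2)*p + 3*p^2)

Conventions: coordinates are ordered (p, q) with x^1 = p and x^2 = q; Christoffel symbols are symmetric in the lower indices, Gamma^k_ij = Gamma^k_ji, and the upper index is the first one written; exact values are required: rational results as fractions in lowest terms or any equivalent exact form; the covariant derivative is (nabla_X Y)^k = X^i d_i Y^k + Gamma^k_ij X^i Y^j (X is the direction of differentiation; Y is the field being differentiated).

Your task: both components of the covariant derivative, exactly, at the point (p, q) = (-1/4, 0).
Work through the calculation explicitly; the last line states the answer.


E = 481/36, F = 0, G = 2401/36 at the point
E_p = 0, E_q = 0, F_p = 0, F_q = 0, G_p = -392/9, G_q = 0
EG - F^2 = 1154881/1296;  g^inv = (1296/1154881) * [[2401/36, 0], [0, 481/36]]
first-kind symbols [ij,l] = (1/2)(d_i g_jl + d_j g_il - d_l g_ij): [pp,p] = E_p/2 = 0, [pp,q] = F_p - E_q/2 = 0, [pq,p] = E_q/2 = 0, [pq,q] = G_p/2 = -196/9, [qq,p] = F_q - G_p/2 = 196/9, [qq,q] = G_q/2 = 0
Gamma^p_ij = (G*[ij,p] - F*[ij,q])/(EG - F^2), Gamma^q_ij = (E*[ij,q] - F*[ij,p])/(EG - F^2)
Gamma_ppp = 0, Gamma_ppq = 0, Gamma_pqq = 784/481, Gamma_qpp = 0, Gamma_qpq = -16/49, Gamma_qqq = 0
X = (11/16, -3/4), Y = (3, 1/16) at the point

Answer: (nabla_X Y)^p = -147/1924, (nabla_X Y)^q = 13/392


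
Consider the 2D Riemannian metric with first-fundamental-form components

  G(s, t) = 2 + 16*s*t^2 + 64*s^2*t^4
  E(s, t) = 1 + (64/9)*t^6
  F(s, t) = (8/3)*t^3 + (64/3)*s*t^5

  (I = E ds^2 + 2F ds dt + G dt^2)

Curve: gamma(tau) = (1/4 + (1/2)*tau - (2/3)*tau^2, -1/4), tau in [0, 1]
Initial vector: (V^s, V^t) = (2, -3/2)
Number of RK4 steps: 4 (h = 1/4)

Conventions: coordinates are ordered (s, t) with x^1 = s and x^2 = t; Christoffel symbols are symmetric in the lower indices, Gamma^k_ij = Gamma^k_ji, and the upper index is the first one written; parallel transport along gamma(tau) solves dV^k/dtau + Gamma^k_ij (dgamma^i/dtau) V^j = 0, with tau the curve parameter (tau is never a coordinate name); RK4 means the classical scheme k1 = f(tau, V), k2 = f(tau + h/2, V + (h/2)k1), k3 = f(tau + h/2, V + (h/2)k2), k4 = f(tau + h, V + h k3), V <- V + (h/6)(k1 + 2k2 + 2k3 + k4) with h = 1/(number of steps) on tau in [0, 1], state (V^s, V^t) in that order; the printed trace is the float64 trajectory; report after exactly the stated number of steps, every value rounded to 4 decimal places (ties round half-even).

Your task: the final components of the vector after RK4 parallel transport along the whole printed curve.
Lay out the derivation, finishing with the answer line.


gamma'(tau) = (1/2 - (4/3)*tau, 0); f(tau, V)^k = -Gamma^k_ij(gamma(tau)) gamma'^i(tau) V^j; h = 1/4; intermediate values shown to 6 dp
curve data and Christoffel symbols at the stage parameters:
  tau = 0.000000: gamma = (0.250000, -0.250000), gamma' = (0.500000, 0.000000); Gamma_sss = 0.000000, Gamma_sst = -0.009188, Gamma_stt = 0.018377, Gamma_tss = 0.000000, Gamma_tst = 0.248086, Gamma_ttt = -0.496172
  tau = 0.125000: gamma = (0.302083, -0.250000), gamma' = (0.333333, 0.000000); Gamma_sss = 0.000000, Gamma_sst = -0.008954, Gamma_stt = 0.021640, Gamma_tss = 0.000000, Gamma_tst = 0.247362, Gamma_ttt = -0.597792
  tau = 0.250000: gamma = (0.333333, -0.250000), gamma' = (0.166667, 0.000000); Gamma_sss = 0.000000, Gamma_sst = -0.008817, Gamma_stt = 0.023512, Gamma_tss = 0.000000, Gamma_tst = 0.246877, Gamma_ttt = -0.658339
  tau = 0.375000: gamma = (0.343750, -0.250000), gamma' = (0.000000, 0.000000); Gamma_sss = 0.000000, Gamma_sst = -0.008772, Gamma_stt = 0.024123, Gamma_tss = 0.000000, Gamma_tst = 0.246708, Gamma_ttt = -0.678446
  tau = 0.500000: gamma = (0.333333, -0.250000), gamma' = (-0.166667, 0.000000); Gamma_sss = 0.000000, Gamma_sst = -0.008817, Gamma_stt = 0.023512, Gamma_tss = 0.000000, Gamma_tst = 0.246877, Gamma_ttt = -0.658339
  tau = 0.625000: gamma = (0.302083, -0.250000), gamma' = (-0.333333, 0.000000); Gamma_sss = 0.000000, Gamma_sst = -0.008954, Gamma_stt = 0.021640, Gamma_tss = 0.000000, Gamma_tst = 0.247362, Gamma_ttt = -0.597792
  tau = 0.750000: gamma = (0.250000, -0.250000), gamma' = (-0.500000, 0.000000); Gamma_sss = 0.000000, Gamma_sst = -0.009188, Gamma_stt = 0.018377, Gamma_tss = 0.000000, Gamma_tst = 0.248086, Gamma_ttt = -0.496172
  tau = 0.875000: gamma = (0.177083, -0.250000), gamma' = (-0.666667, 0.000000); Gamma_sss = 0.000000, Gamma_sst = -0.009527, Gamma_stt = 0.013497, Gamma_tss = 0.000000, Gamma_tst = 0.248905, Gamma_ttt = -0.352616
  tau = 1.000000: gamma = (0.083333, -0.250000), gamma' = (-0.833333, 0.000000); Gamma_sss = 0.000000, Gamma_sst = -0.009983, Gamma_stt = 0.006656, Gamma_tss = 0.000000, Gamma_tst = 0.249584, Gamma_ttt = -0.166389
step 0: V^s = 2.0000, V^t = -1.5000
step 1: k1 = (-0.006891, 0.186064), k2 = (-0.004408, 0.121763), k3 = (-0.004432, 0.122426), k4 = (-0.002159, 0.060460); V <- V + (h/6)(k1 + 2k2 + 2k3 + k4): V^s = 1.9989, V^t = -1.4694
step 2: k1 = (-0.002159, 0.060459), k2 = (0.000000, 0.000000), k3 = (0.000000, 0.000000), k4 = (0.002159, -0.060459); V <- V + (h/6)(k1 + 2k2 + 2k3 + k4): V^s = 1.9989, V^t = -1.4694
step 3: k1 = (0.002159, -0.060459), k2 = (0.004408, -0.121779), k3 = (0.004431, -0.122411), k4 = (0.006891, -0.186062); V <- V + (h/6)(k1 + 2k2 + 2k3 + k4): V^s = 2.0000, V^t = -1.5000
step 4: k1 = (0.006891, -0.186064), k2 = (0.009675, -0.252765), k3 = (0.009728, -0.254148), k4 = (0.013008, -0.325195); V <- V + (h/6)(k1 + 2k2 + 2k3 + k4): V^s = 2.0024, V^t = -1.5635

Answer: V^s = 2.0024, V^t = -1.5635


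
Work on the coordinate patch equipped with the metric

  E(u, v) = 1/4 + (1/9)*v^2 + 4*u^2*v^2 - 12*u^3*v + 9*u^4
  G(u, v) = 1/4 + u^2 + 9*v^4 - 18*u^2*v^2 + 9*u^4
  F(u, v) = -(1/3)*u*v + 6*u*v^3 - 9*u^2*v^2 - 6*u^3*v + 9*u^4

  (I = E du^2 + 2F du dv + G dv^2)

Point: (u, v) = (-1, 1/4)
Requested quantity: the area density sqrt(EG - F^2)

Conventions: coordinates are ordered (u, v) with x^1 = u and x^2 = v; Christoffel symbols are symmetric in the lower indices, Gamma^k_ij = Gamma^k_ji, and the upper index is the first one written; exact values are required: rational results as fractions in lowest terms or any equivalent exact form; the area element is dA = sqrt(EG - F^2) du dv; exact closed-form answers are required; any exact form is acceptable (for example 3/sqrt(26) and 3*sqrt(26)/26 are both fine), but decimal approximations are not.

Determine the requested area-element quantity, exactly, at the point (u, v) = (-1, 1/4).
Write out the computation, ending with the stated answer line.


E = 1801/144, F = 953/96, G = 2345/256; EG - F^2 = 590509/36864

Answer: sqrt(EG - F^2) = sqrt(590509)/192


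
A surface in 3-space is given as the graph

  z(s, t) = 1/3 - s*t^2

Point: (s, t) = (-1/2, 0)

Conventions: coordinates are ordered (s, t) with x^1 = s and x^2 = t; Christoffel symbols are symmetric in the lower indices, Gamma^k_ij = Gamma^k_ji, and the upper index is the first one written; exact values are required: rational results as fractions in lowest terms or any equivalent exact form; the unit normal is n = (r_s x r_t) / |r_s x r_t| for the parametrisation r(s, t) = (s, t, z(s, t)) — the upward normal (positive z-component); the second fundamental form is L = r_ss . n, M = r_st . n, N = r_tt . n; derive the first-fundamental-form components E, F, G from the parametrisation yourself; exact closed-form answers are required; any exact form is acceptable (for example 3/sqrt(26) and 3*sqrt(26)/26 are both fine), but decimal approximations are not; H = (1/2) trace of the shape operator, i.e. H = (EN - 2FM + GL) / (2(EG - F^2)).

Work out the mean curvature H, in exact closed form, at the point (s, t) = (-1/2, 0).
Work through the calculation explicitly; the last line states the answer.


z_s = 0, z_t = 0, z_ss = 0, z_st = 0, z_tt = 1
E = 1, F = 0, G = 1; answer radicand W^2 = 1
unnormalised second-form numerators: l = 0, m = 0, n = 1; L = l/sqrt(1), and similarly M = m/sqrt(W^2), N = n/sqrt(W^2)
H = (E*n - 2*F*m + G*l) / (2*(EG - F^2)*sqrt(W^2)); E*n - 2*F*m + G*l = 1, EG - F^2 = 1, so H = (1/2)/sqrt(1)

Answer: H = 1/2


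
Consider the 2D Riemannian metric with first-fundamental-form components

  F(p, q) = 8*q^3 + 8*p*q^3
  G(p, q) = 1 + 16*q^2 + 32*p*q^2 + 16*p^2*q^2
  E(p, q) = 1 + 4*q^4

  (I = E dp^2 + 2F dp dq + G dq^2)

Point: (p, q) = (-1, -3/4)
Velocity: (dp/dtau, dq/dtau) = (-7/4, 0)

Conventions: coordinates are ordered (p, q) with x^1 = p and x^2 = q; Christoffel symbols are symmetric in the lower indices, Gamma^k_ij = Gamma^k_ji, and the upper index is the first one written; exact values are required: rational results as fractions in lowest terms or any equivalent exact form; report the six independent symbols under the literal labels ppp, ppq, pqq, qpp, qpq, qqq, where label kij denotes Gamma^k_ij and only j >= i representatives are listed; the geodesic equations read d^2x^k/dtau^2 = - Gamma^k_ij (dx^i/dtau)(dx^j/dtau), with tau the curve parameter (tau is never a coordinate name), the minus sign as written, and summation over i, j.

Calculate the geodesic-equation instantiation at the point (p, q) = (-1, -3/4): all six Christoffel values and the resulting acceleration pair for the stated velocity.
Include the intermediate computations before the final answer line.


E = 145/64, F = 0, G = 1 at the point
E_p = 0, E_q = -27/4, F_p = -27/8, F_q = 0, G_p = 0, G_q = 0
EG - F^2 = 145/64;  g^inv = (64/145) * [[1, 0], [0, 145/64]]
first-kind symbols [ij,l] = (1/2)(d_i g_jl + d_j g_il - d_l g_ij): [pp,p] = E_p/2 = 0, [pp,q] = F_p - E_q/2 = 0, [pq,p] = E_q/2 = -27/8, [pq,q] = G_p/2 = 0, [qq,p] = F_q - G_p/2 = 0, [qq,q] = G_q/2 = 0
Gamma^p_ij = (G*[ij,p] - F*[ij,q])/(EG - F^2), Gamma^q_ij = (E*[ij,q] - F*[ij,p])/(EG - F^2)
Gamma_ppp = 0, Gamma_ppq = -216/145, Gamma_pqq = 0, Gamma_qpp = 0, Gamma_qpq = 0, Gamma_qqq = 0
d^2p/dtau^2 = -(Gamma_ppp*(-7/4)^2 + 2*Gamma_ppq*(-7/4)*(0) + Gamma_pqq*(0)^2) = 0
d^2q/dtau^2 = -(Gamma_qpp*(-7/4)^2 + 2*Gamma_qpq*(-7/4)*(0) + Gamma_qqq*(0)^2) = 0

Answer: Gamma_ppp = 0, Gamma_ppq = -216/145, Gamma_pqq = 0, Gamma_qpp = 0, Gamma_qpq = 0, Gamma_qqq = 0; accelerations (d^2p/dtau^2, d^2q/dtau^2) = (0, 0)


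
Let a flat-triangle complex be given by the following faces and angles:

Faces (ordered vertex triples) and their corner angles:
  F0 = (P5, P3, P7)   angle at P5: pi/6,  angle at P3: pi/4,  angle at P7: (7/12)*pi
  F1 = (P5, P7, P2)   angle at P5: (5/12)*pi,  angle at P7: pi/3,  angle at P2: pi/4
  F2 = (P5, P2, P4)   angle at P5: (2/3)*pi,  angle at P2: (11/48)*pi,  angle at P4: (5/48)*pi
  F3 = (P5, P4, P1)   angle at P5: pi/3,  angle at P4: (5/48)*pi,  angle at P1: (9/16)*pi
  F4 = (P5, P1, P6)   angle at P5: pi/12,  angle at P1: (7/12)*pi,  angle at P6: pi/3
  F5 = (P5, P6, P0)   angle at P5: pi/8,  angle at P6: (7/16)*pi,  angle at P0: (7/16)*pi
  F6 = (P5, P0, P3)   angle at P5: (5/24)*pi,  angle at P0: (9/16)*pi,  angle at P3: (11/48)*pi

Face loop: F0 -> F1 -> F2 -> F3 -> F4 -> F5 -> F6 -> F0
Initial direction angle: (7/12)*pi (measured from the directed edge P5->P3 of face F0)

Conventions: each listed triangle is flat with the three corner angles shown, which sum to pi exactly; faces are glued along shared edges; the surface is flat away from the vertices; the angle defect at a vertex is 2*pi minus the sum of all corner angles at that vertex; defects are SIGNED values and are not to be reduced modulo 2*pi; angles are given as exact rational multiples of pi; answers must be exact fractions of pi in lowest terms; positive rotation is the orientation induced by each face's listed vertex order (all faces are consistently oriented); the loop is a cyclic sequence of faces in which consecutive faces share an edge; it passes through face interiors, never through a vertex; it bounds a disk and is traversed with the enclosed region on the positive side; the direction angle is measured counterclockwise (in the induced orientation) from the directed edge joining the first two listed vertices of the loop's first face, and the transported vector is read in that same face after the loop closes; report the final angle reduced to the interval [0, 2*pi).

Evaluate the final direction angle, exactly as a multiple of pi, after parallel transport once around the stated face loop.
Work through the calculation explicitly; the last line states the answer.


enclosed vertex P5: corner angles sum to 2*pi, defect = 2*pi - 2*pi = 0
transport around the loop rotates by the sum of enclosed defects; add to the initial angle mod 2*pi
final angle = (7/12)*pi + 0 = (7/12)*pi (mod 2*pi)

Answer: final direction angle = (7/12)*pi


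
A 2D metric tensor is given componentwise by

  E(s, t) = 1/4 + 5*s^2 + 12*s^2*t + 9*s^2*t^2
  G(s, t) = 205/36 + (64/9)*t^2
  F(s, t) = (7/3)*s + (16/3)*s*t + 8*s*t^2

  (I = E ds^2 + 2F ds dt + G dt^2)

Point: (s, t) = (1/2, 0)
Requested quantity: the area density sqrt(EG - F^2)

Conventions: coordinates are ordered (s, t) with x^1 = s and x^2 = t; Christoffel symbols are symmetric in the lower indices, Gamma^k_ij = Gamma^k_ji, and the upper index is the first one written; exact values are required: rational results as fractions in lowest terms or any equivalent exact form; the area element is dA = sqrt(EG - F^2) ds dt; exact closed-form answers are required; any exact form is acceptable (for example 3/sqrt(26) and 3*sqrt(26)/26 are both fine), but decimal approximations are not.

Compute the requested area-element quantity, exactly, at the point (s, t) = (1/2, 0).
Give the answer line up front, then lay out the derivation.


Answer: sqrt(EG - F^2) = sqrt(1034)/12

E = 3/2, F = 7/6, G = 205/36; EG - F^2 = 517/72


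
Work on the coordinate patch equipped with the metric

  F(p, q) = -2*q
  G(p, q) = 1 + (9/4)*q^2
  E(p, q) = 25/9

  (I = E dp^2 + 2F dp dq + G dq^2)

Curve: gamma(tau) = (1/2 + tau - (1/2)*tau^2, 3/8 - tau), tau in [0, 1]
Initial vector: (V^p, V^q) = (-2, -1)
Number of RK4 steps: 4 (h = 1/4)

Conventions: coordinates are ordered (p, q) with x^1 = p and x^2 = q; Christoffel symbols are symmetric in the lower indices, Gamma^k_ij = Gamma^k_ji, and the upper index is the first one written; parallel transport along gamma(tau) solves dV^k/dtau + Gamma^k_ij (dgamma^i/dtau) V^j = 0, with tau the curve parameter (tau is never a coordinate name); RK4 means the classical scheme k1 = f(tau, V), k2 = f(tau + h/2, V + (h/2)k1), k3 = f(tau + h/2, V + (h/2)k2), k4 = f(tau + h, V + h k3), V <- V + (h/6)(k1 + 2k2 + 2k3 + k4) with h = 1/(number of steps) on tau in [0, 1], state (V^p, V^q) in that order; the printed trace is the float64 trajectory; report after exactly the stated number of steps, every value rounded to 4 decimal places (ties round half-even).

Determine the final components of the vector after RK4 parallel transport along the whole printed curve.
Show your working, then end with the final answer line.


gamma'(tau) = (1 - tau, -1); f(tau, V)^k = -Gamma^k_ij(gamma(tau)) gamma'^i(tau) V^j; h = 1/4; intermediate values shown to 6 dp
curve data and Christoffel symbols at the stage parameters:
  tau = 0.000000: gamma = (0.500000, 0.375000), gamma' = (1.000000, -1.000000); Gamma_ppp = 0.000000, Gamma_ppq = 0.000000, Gamma_pqq = -0.646374, Gamma_qpp = 0.000000, Gamma_qpq = 0.000000, Gamma_qqq = 0.272689
  tau = 0.125000: gamma = (0.617188, 0.250000), gamma' = (0.875000, -1.000000); Gamma_ppp = 0.000000, Gamma_ppq = 0.000000, Gamma_pqq = -0.685306, Gamma_qpp = 0.000000, Gamma_qpq = 0.000000, Gamma_qqq = 0.192742
  tau = 0.250000: gamma = (0.718750, 0.125000), gamma' = (0.750000, -1.000000); Gamma_ppp = 0.000000, Gamma_ppq = 0.000000, Gamma_pqq = -0.711001, Gamma_qpp = 0.000000, Gamma_qpq = 0.000000, Gamma_qqq = 0.099985
  tau = 0.375000: gamma = (0.804688, 0.000000), gamma' = (0.625000, -1.000000); Gamma_ppp = 0.000000, Gamma_ppq = 0.000000, Gamma_pqq = -0.720000, Gamma_qpp = 0.000000, Gamma_qpq = 0.000000, Gamma_qqq = 0.000000
  tau = 0.500000: gamma = (0.875000, -0.125000), gamma' = (0.500000, -1.000000); Gamma_ppp = 0.000000, Gamma_ppq = 0.000000, Gamma_pqq = -0.711001, Gamma_qpp = 0.000000, Gamma_qpq = 0.000000, Gamma_qqq = -0.099985
  tau = 0.625000: gamma = (0.929688, -0.250000), gamma' = (0.375000, -1.000000); Gamma_ppp = 0.000000, Gamma_ppq = 0.000000, Gamma_pqq = -0.685306, Gamma_qpp = 0.000000, Gamma_qpq = 0.000000, Gamma_qqq = -0.192742
  tau = 0.750000: gamma = (0.968750, -0.375000), gamma' = (0.250000, -1.000000); Gamma_ppp = 0.000000, Gamma_ppq = 0.000000, Gamma_pqq = -0.646374, Gamma_qpp = 0.000000, Gamma_qpq = 0.000000, Gamma_qqq = -0.272689
  tau = 0.875000: gamma = (0.992188, -0.500000), gamma' = (0.125000, -1.000000); Gamma_ppp = 0.000000, Gamma_ppq = 0.000000, Gamma_pqq = -0.598753, Gamma_qpp = 0.000000, Gamma_qpq = 0.000000, Gamma_qqq = -0.336798
  tau = 1.000000: gamma = (1.000000, -0.625000), gamma' = (0.000000, -1.000000); Gamma_ppp = 0.000000, Gamma_ppq = 0.000000, Gamma_pqq = -0.546944, Gamma_qpp = 0.000000, Gamma_qpq = 0.000000, Gamma_qqq = -0.384570
step 0: V^p = -2.0000, V^q = -1.0000
step 1: k1 = (0.646374, -0.272689), k2 = (0.708666, -0.199312), k3 = (0.702380, -0.197544), k4 = (0.746115, -0.104922); V <- V + (h/6)(k1 + 2k2 + 2k3 + k4): V^p = -1.8244, V^q = -1.0488
step 2: k1 = (0.745702, -0.104864), k2 = (0.764578, 0.000000), k3 = (0.755140, 0.000000), k4 = (0.745702, 0.104864); V <- V + (h/6)(k1 + 2k2 + 2k3 + k4): V^p = -1.6356, V^q = -1.0488
step 3: k1 = (0.745702, 0.104864), k2 = (0.709770, 0.199623), k3 = (0.701653, 0.197340), k4 = (0.646032, 0.272545); V <- V + (h/6)(k1 + 2k2 + 2k3 + k4): V^p = -1.4600, V^q = -1.0000
step 4: k1 = (0.646374, 0.272689), k2 = (0.578343, 0.325318), k3 = (0.574404, 0.323102), k4 = (0.502764, 0.353506); V <- V + (h/6)(k1 + 2k2 + 2k3 + k4): V^p = -1.3161, V^q = -0.9199

Answer: V^p = -1.3161, V^q = -0.9199


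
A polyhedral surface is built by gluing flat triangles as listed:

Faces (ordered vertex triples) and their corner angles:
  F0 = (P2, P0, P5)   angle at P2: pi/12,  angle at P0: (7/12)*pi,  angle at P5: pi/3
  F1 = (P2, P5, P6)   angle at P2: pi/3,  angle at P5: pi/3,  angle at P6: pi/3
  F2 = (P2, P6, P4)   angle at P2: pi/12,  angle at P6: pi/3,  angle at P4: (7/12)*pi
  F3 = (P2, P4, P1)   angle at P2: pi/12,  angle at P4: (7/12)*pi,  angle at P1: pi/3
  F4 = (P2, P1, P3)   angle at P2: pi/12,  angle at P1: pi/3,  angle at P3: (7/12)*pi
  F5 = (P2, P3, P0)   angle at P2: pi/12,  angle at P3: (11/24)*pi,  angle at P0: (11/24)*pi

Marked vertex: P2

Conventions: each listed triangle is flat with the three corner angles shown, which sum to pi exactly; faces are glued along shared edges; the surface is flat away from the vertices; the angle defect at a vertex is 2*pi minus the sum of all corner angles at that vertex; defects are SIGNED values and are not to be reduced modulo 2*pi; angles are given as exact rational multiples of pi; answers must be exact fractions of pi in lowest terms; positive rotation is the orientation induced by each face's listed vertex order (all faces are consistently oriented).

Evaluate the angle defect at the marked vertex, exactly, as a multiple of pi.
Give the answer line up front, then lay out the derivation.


Answer: defect(P2) = (5/4)*pi

Sum of corner angles at P2: (3/4)*pi
defect = 2*pi - (3/4)*pi
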